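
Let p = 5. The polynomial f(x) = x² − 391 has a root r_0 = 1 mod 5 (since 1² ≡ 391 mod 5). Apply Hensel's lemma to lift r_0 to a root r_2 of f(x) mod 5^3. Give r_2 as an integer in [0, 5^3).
r_2 = 121 (mod 125)

Hensel's recurrence: r_{i+1} = r_i − f(r_i)·(f′(r_i))^{-1} mod 5^{i+2}, with f′(x) = 2x. Iterate:
  r_0 = 1 (mod 5)
  r_1 = 21 (mod 25)
  r_2 = 121 (mod 125)
Final: r_2 = 121, and one checks f(r_2) ≡ 0 mod 5^3.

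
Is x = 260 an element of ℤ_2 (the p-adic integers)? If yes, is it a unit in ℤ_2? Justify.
x ∈ ℤ_2 but not a unit; v_2(x) = 2 > 0

ℤ_2 = {x ∈ ℚ_2 : v_2(x) ≥ 0} and ℤ_2^× = {x ∈ ℤ_2 : v_2(x) = 0}. Here v_2(260) = v_2(num) − v_2(den) = 2; compare against these criteria.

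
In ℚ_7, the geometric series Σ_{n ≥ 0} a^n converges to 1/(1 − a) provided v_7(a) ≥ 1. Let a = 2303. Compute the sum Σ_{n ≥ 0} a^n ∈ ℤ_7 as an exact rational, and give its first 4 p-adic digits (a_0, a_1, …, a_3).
Σ a^n = 1/(1 − a) = -1/2302;  first 4 digits = (1, 0, 5, 6)

v_7(a) = 2 ≥ 1, so the series converges in ℤ_7 to 1/(1 − a) = 1/(1 − 2303) = -1/2302. Expand this rational in ℤ_7: compute digits iteratively via d_i = x_i mod 7, x_{i+1} = (x_i − d_i)/7. The first 4 digits are (1, 0, 5, 6).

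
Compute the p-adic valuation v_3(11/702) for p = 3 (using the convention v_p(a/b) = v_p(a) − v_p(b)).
v_3(11/702) = -3

Factor powers of 3 from the numerator and denominator of the reduced fraction: 11 = 3^0 · 11 and 702 = 3^3 · 26. Apply v_p(a/b) = v_p(a) − v_p(b): v_3(11/702) = 0 − 3 = -3.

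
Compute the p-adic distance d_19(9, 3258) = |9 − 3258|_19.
d_19(9, 3258) = 1/361

Step 1 — x − y = 9 − 3258 = -3249. Step 2 — v_19(-3249) = 2 (factor: -3249 = −(19^2 · 9); the sign does not affect v_p). Step 3 — |x − y|_19 = 19^{-2} = 1/361.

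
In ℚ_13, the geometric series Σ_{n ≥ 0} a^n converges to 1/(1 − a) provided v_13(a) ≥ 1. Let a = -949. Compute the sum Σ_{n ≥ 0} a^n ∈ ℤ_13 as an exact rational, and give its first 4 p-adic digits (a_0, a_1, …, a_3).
Σ a^n = 1/(1 − a) = 1/950;  first 4 digits = (1, 5, 6, 1)

v_13(a) = 1 ≥ 1, so the series converges in ℤ_13 to 1/(1 − a) = 1/(1 − (-949)) = 1/950. Expand this rational in ℤ_13: compute digits iteratively via d_i = x_i mod 13, x_{i+1} = (x_i − d_i)/13. The first 4 digits are (1, 5, 6, 1).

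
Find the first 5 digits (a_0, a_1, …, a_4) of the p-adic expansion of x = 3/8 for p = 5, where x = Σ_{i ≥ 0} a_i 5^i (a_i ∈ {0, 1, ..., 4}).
(a_0, …, a_4) = (1, 3, 0, 3, 0)

v_5(3/8) = 0 (numerator and denominator both coprime to 5), so x ∈ ℤ_5^×. Compute digits iteratively via a_i = x_i mod 5, x_{i+1} = (x_i − a_i)/5, with x_0 = x:
  x_0 = 3/8;  a_0 = 1;  x_1 = (x_0 − 1)/5 = -1/8
  x_1 = -1/8;  a_1 = 3;  x_2 = (x_1 − 3)/5 = -5/8
  x_2 = -5/8;  a_2 = 0;  x_3 = (x_2 − 0)/5 = -1/8
  x_3 = -1/8;  a_3 = 3;  x_4 = (x_3 − 3)/5 = -5/8
  x_4 = -5/8;  a_4 = 0;  x_5 = (x_4 − 0)/5 = -1/8
Digits: (1, 3, 0, 3, 0).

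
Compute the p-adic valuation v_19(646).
v_19(646) = 1

v_19(n) is the largest exponent k such that 19^k divides n. Factor out: 646 = 19^1 · 34. (Sign doesn't affect v_p.) So v_19(646) = 1.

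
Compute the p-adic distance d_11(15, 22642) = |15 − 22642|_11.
d_11(15, 22642) = 1/1331

Step 1 — x − y = 15 − 22642 = -22627. Step 2 — v_11(-22627) = 3 (factor: -22627 = −(11^3 · 17); the sign does not affect v_p). Step 3 — |x − y|_11 = 11^{-3} = 1/1331.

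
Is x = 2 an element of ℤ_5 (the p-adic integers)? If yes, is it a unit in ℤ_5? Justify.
x ∈ ℤ_5^× (unit); v_5(x) = 0

ℤ_5 = {x ∈ ℚ_5 : v_5(x) ≥ 0} and ℤ_5^× = {x ∈ ℤ_5 : v_5(x) = 0}. Here v_5(2) = v_5(num) − v_5(den) = 0; compare against these criteria.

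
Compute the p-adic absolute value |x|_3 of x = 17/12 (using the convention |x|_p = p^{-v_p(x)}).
|17/12|_3 = 3

Step 1 — compute v_3(x) by factoring powers of 3 out of the numerator and denominator: v_3(17/12) = -1. Step 2 — apply |x|_p = p^{-v_p(x)} = 3^{1} = 3.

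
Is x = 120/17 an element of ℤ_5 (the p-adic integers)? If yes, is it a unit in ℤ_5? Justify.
x ∈ ℤ_5 but not a unit; v_5(x) = 1 > 0

ℤ_5 = {x ∈ ℚ_5 : v_5(x) ≥ 0} and ℤ_5^× = {x ∈ ℤ_5 : v_5(x) = 0}. Here v_5(120/17) = v_5(num) − v_5(den) = 1; compare against these criteria.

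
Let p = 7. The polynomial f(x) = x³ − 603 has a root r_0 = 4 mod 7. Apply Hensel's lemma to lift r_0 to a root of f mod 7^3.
r_2 = 151 (mod 343)

Hensel: r_{i+1} = r_i − f(r_i)/f′(r_i) mod 7^{i+2}, where f′(x) = 3x². Iterate:
  r_0 = 4 (mod 7)
  r_1 = 4 (mod 49)
  r_2 = 151 (mod 343)
Final: r = 151 with f(r) ≡ 0 mod 7^3.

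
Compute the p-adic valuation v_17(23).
v_17(23) = 0

v_17(n) is the largest exponent k such that 17^k divides n. Factor out: 23 = 17^0 · 23. (Sign doesn't affect v_p.) So v_17(23) = 0.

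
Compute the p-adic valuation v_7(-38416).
v_7(-38416) = 4

v_7(n) is the largest exponent k such that 7^k divides n. Factor out: -38416 = -7^4 · 16. (Sign doesn't affect v_p.) So v_7(-38416) = 4.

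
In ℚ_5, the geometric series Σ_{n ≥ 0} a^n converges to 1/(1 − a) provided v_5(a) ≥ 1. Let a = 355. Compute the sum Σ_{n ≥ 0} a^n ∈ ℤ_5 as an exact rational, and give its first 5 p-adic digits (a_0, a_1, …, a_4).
Σ a^n = 1/(1 − a) = -1/354;  first 5 digits = (1, 1, 0, 2, 0)

v_5(a) = 1 ≥ 1, so the series converges in ℤ_5 to 1/(1 − a) = 1/(1 − 355) = -1/354. Expand this rational in ℤ_5: compute digits iteratively via d_i = x_i mod 5, x_{i+1} = (x_i − d_i)/5. The first 5 digits are (1, 1, 0, 2, 0).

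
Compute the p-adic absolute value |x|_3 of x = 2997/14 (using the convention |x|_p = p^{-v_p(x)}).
|2997/14|_3 = 1/81

Step 1 — compute v_3(x) by factoring powers of 3 out of the numerator and denominator: v_3(2997/14) = 4. Step 2 — apply |x|_p = p^{-v_p(x)} = 3^{-4} = 1/81.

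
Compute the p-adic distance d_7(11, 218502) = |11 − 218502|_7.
d_7(11, 218502) = 1/16807

Step 1 — x − y = 11 − 218502 = -218491. Step 2 — v_7(-218491) = 5 (factor: -218491 = −(7^5 · 13); the sign does not affect v_p). Step 3 — |x − y|_7 = 7^{-5} = 1/16807.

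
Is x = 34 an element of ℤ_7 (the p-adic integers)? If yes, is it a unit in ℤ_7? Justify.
x ∈ ℤ_7^× (unit); v_7(x) = 0

ℤ_7 = {x ∈ ℚ_7 : v_7(x) ≥ 0} and ℤ_7^× = {x ∈ ℤ_7 : v_7(x) = 0}. Here v_7(34) = v_7(num) − v_7(den) = 0; compare against these criteria.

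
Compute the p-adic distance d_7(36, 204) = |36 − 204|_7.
d_7(36, 204) = 1/7

Step 1 — x − y = 36 − 204 = -168. Step 2 — v_7(-168) = 1 (factor: -168 = −(7^1 · 24); the sign does not affect v_p). Step 3 — |x − y|_7 = 7^{-1} = 1/7.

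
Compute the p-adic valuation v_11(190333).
v_11(190333) = 4

v_11(n) is the largest exponent k such that 11^k divides n. Factor out: 190333 = 11^4 · 13. (Sign doesn't affect v_p.) So v_11(190333) = 4.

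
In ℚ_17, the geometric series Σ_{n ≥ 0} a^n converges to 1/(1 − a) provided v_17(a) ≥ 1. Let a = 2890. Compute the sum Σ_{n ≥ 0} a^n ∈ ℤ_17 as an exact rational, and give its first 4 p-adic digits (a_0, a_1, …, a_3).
Σ a^n = 1/(1 − a) = -1/2889;  first 4 digits = (1, 0, 10, 0)

v_17(a) = 2 ≥ 1, so the series converges in ℤ_17 to 1/(1 − a) = 1/(1 − 2890) = -1/2889. Expand this rational in ℤ_17: compute digits iteratively via d_i = x_i mod 17, x_{i+1} = (x_i − d_i)/17. The first 4 digits are (1, 0, 10, 0).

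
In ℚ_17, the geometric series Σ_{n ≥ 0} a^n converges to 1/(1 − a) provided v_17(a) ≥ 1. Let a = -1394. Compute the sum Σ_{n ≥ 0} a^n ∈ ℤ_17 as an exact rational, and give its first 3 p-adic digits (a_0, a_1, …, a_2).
Σ a^n = 1/(1 − a) = 1/1395;  first 3 digits = (1, 3, 4)

v_17(a) = 1 ≥ 1, so the series converges in ℤ_17 to 1/(1 − a) = 1/(1 − (-1394)) = 1/1395. Expand this rational in ℤ_17: compute digits iteratively via d_i = x_i mod 17, x_{i+1} = (x_i − d_i)/17. The first 3 digits are (1, 3, 4).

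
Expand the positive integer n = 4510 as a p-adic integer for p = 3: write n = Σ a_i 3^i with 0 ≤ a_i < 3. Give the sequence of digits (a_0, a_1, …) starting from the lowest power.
(a_0, a_1, …) = (1, 0, 0, 2, 1, 0, 0, 2)

Repeated division by 3 gives the digits low-to-high: 4510 = 1 + 2·3^3 + 1·3^4 + 2·3^7. Digit sequence: (1, 0, 0, 2, 1, 0, 0, 2).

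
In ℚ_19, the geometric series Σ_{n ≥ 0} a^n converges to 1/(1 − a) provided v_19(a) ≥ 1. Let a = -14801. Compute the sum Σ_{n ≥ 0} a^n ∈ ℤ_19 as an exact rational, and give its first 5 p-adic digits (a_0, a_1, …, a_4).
Σ a^n = 1/(1 − a) = 1/14802;  first 5 digits = (1, 0, 16, 16, 8)

v_19(a) = 2 ≥ 1, so the series converges in ℤ_19 to 1/(1 − a) = 1/(1 − (-14801)) = 1/14802. Expand this rational in ℤ_19: compute digits iteratively via d_i = x_i mod 19, x_{i+1} = (x_i − d_i)/19. The first 5 digits are (1, 0, 16, 16, 8).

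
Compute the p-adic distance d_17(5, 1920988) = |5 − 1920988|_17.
d_17(5, 1920988) = 1/83521

Step 1 — x − y = 5 − 1920988 = -1920983. Step 2 — v_17(-1920983) = 4 (factor: -1920983 = −(17^4 · 23); the sign does not affect v_p). Step 3 — |x − y|_17 = 17^{-4} = 1/83521.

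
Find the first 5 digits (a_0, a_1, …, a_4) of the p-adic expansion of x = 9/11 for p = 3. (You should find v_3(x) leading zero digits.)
(a_0, …, a_4) = (0, 0, 2, 1, 0)

v_3(9/11) = 2, so a_0 = ... = a_1 = 0. Factor out: x = 3^2 · u with u = 1/11 a unit in ℤ_3. Expand u iteratively via a_{v+i} = u_i mod 3, u_{i+1} = (u_i − a_{v+i})/3:
  u_0 = 1/11;  a_2 = 2;  u_1 = (u_0 − 2)/3 = -7/11
  u_1 = -7/11;  a_3 = 1;  u_2 = (u_1 − 1)/3 = -6/11
  u_2 = -6/11;  a_4 = 0;  u_3 = (u_2 − 0)/3 = -2/11
Digits: (0, 0, 2, 1, 0).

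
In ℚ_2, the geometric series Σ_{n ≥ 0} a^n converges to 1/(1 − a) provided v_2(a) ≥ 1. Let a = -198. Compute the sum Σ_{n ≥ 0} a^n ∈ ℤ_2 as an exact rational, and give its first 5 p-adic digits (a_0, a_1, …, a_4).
Σ a^n = 1/(1 − a) = 1/199;  first 5 digits = (1, 1, 1, 0, 1)

v_2(a) = 1 ≥ 1, so the series converges in ℤ_2 to 1/(1 − a) = 1/(1 − (-198)) = 1/199. Expand this rational in ℤ_2: compute digits iteratively via d_i = x_i mod 2, x_{i+1} = (x_i − d_i)/2. The first 5 digits are (1, 1, 1, 0, 1).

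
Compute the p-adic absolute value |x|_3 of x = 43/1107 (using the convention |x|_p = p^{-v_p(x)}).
|43/1107|_3 = 27

Step 1 — compute v_3(x) by factoring powers of 3 out of the numerator and denominator: v_3(43/1107) = -3. Step 2 — apply |x|_p = p^{-v_p(x)} = 3^{3} = 27.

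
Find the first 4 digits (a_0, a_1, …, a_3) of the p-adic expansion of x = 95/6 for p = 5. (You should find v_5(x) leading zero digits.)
(a_0, …, a_3) = (0, 4, 4, 0)

v_5(95/6) = 1, so a_0 = ... = a_0 = 0. Factor out: x = 5^1 · u with u = 19/6 a unit in ℤ_5. Expand u iteratively via a_{v+i} = u_i mod 5, u_{i+1} = (u_i − a_{v+i})/5:
  u_0 = 19/6;  a_1 = 4;  u_1 = (u_0 − 4)/5 = -1/6
  u_1 = -1/6;  a_2 = 4;  u_2 = (u_1 − 4)/5 = -5/6
  u_2 = -5/6;  a_3 = 0;  u_3 = (u_2 − 0)/5 = -1/6
Digits: (0, 4, 4, 0).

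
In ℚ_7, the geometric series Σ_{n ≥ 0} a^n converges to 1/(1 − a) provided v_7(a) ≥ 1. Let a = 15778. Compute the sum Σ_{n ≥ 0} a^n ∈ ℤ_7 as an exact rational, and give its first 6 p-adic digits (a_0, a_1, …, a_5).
Σ a^n = 1/(1 − a) = -1/15777;  first 6 digits = (1, 0, 0, 4, 6, 0)

v_7(a) = 3 ≥ 1, so the series converges in ℤ_7 to 1/(1 − a) = 1/(1 − 15778) = -1/15777. Expand this rational in ℤ_7: compute digits iteratively via d_i = x_i mod 7, x_{i+1} = (x_i − d_i)/7. The first 6 digits are (1, 0, 0, 4, 6, 0).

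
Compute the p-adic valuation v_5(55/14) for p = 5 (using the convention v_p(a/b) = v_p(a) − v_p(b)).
v_5(55/14) = 1

Factor powers of 5 from the numerator and denominator of the reduced fraction: 55 = 5^1 · 11 and 14 = 5^0 · 14. Apply v_p(a/b) = v_p(a) − v_p(b): v_5(55/14) = 1 − 0 = 1.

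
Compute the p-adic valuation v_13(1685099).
v_13(1685099) = 4

v_13(n) is the largest exponent k such that 13^k divides n. Factor out: 1685099 = 13^4 · 59. (Sign doesn't affect v_p.) So v_13(1685099) = 4.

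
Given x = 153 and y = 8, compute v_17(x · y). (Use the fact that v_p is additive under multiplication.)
v_17(1224) = 1

v_p(x) = 1 (factor: 153 = 17^1 · 9); v_p(y) = 0 (factor: 8 = 17^0 · 8). Additivity: v_p(xy) = v_p(x) + v_p(y) = 1 + 0 = 1. (Direct check: xy = 1224 = 17^1 · (72).)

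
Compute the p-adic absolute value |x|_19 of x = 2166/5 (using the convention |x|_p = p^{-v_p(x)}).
|2166/5|_19 = 1/361

Step 1 — compute v_19(x) by factoring powers of 19 out of the numerator and denominator: v_19(2166/5) = 2. Step 2 — apply |x|_p = p^{-v_p(x)} = 19^{-2} = 1/361.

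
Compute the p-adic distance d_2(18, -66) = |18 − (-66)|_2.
d_2(18, -66) = 1/4

Step 1 — x − y = 18 − (-66) = 84. Step 2 — v_2(84) = 2 (factor: 84 = (2^2 · 21); the sign does not affect v_p). Step 3 — |x − y|_2 = 2^{-2} = 1/4.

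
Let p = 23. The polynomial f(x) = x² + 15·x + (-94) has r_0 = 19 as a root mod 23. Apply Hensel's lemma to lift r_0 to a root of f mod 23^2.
r_1 = 318 (mod 529)

Hensel: r_{i+1} = r_i − f(r_i)·(f′(r_i))^{-1} mod 23^{i+2}, f′(x) = 2x + 15. Iterate:
  r_0 = 19 (mod 23)
  r_1 = 318 (mod 529)
Final: r = 318 satisfies f(r) ≡ 0 mod 23^2.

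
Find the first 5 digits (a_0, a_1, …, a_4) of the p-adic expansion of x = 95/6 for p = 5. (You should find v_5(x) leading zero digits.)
(a_0, …, a_4) = (0, 4, 4, 0, 4)

v_5(95/6) = 1, so a_0 = ... = a_0 = 0. Factor out: x = 5^1 · u with u = 19/6 a unit in ℤ_5. Expand u iteratively via a_{v+i} = u_i mod 5, u_{i+1} = (u_i − a_{v+i})/5:
  u_0 = 19/6;  a_1 = 4;  u_1 = (u_0 − 4)/5 = -1/6
  u_1 = -1/6;  a_2 = 4;  u_2 = (u_1 − 4)/5 = -5/6
  u_2 = -5/6;  a_3 = 0;  u_3 = (u_2 − 0)/5 = -1/6
  u_3 = -1/6;  a_4 = 4;  u_4 = (u_3 − 4)/5 = -5/6
Digits: (0, 4, 4, 0, 4).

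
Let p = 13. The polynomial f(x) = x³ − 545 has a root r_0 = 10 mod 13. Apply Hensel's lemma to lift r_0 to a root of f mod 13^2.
r_1 = 62 (mod 169)

Hensel: r_{i+1} = r_i − f(r_i)/f′(r_i) mod 13^{i+2}, where f′(x) = 3x². Iterate:
  r_0 = 10 (mod 13)
  r_1 = 62 (mod 169)
Final: r = 62 with f(r) ≡ 0 mod 13^2.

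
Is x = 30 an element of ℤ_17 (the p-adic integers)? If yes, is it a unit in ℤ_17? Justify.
x ∈ ℤ_17^× (unit); v_17(x) = 0

ℤ_17 = {x ∈ ℚ_17 : v_17(x) ≥ 0} and ℤ_17^× = {x ∈ ℤ_17 : v_17(x) = 0}. Here v_17(30) = v_17(num) − v_17(den) = 0; compare against these criteria.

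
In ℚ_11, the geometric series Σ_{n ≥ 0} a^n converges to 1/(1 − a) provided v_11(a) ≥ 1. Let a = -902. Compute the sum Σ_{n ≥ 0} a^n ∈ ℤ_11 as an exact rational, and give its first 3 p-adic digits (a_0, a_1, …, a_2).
Σ a^n = 1/(1 − a) = 1/903;  first 3 digits = (1, 6, 6)

v_11(a) = 1 ≥ 1, so the series converges in ℤ_11 to 1/(1 − a) = 1/(1 − (-902)) = 1/903. Expand this rational in ℤ_11: compute digits iteratively via d_i = x_i mod 11, x_{i+1} = (x_i − d_i)/11. The first 3 digits are (1, 6, 6).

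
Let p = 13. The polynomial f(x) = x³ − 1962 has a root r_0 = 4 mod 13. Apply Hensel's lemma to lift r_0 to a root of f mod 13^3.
r_2 = 1473 (mod 2197)

Hensel: r_{i+1} = r_i − f(r_i)/f′(r_i) mod 13^{i+2}, where f′(x) = 3x². Iterate:
  r_0 = 4 (mod 13)
  r_1 = 121 (mod 169)
  r_2 = 1473 (mod 2197)
Final: r = 1473 with f(r) ≡ 0 mod 13^3.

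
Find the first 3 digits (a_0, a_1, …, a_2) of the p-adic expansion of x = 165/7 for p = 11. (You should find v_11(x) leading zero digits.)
(a_0, …, a_2) = (0, 10, 4)

v_11(165/7) = 1, so a_0 = ... = a_0 = 0. Factor out: x = 11^1 · u with u = 15/7 a unit in ℤ_11. Expand u iteratively via a_{v+i} = u_i mod 11, u_{i+1} = (u_i − a_{v+i})/11:
  u_0 = 15/7;  a_1 = 10;  u_1 = (u_0 − 10)/11 = -5/7
  u_1 = -5/7;  a_2 = 4;  u_2 = (u_1 − 4)/11 = -3/7
Digits: (0, 10, 4).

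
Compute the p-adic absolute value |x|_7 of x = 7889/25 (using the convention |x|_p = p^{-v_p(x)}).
|7889/25|_7 = 1/343

Step 1 — compute v_7(x) by factoring powers of 7 out of the numerator and denominator: v_7(7889/25) = 3. Step 2 — apply |x|_p = p^{-v_p(x)} = 7^{-3} = 1/343.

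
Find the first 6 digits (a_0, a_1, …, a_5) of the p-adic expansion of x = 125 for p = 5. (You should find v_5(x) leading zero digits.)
(a_0, …, a_5) = (0, 0, 0, 1, 0, 0)

v_5(125) = 3, so a_0 = ... = a_2 = 0. Factor out: x = 5^3 · u with u = 1 a unit in ℤ_5. Expand u iteratively via a_{v+i} = u_i mod 5, u_{i+1} = (u_i − a_{v+i})/5:
  u_0 = 1;  a_3 = 1;  u_1 = (u_0 − 1)/5 = 0
  u_1 = 0;  a_4 = 0;  u_2 = (u_1 − 0)/5 = 0
  u_2 = 0;  a_5 = 0;  u_3 = (u_2 − 0)/5 = 0
Digits: (0, 0, 0, 1, 0, 0).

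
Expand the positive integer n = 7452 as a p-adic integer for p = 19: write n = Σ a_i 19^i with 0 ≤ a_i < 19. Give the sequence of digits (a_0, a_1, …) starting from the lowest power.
(a_0, a_1, …) = (4, 12, 1, 1)

Repeated division by 19 gives the digits low-to-high: 7452 = 4 + 12·19^1 + 1·19^2 + 1·19^3. Digit sequence: (4, 12, 1, 1).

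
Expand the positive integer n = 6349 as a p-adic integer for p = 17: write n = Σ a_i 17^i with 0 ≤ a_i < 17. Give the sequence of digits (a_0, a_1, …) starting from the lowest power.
(a_0, a_1, …) = (8, 16, 4, 1)

Repeated division by 17 gives the digits low-to-high: 6349 = 8 + 16·17^1 + 4·17^2 + 1·17^3. Digit sequence: (8, 16, 4, 1).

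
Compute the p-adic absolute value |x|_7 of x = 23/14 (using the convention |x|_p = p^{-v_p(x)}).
|23/14|_7 = 7

Step 1 — compute v_7(x) by factoring powers of 7 out of the numerator and denominator: v_7(23/14) = -1. Step 2 — apply |x|_p = p^{-v_p(x)} = 7^{1} = 7.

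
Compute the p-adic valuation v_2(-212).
v_2(-212) = 2

v_2(n) is the largest exponent k such that 2^k divides n. Factor out: -212 = -2^2 · 53. (Sign doesn't affect v_p.) So v_2(-212) = 2.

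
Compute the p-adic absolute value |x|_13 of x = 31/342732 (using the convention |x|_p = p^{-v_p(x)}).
|31/342732|_13 = 28561

Step 1 — compute v_13(x) by factoring powers of 13 out of the numerator and denominator: v_13(31/342732) = -4. Step 2 — apply |x|_p = p^{-v_p(x)} = 13^{4} = 28561.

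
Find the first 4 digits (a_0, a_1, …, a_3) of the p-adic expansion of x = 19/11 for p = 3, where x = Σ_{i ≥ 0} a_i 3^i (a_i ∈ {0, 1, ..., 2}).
(a_0, …, a_3) = (2, 1, 1, 2)

v_3(19/11) = 0 (numerator and denominator both coprime to 3), so x ∈ ℤ_3^×. Compute digits iteratively via a_i = x_i mod 3, x_{i+1} = (x_i − a_i)/3, with x_0 = x:
  x_0 = 19/11;  a_0 = 2;  x_1 = (x_0 − 2)/3 = -1/11
  x_1 = -1/11;  a_1 = 1;  x_2 = (x_1 − 1)/3 = -4/11
  x_2 = -4/11;  a_2 = 1;  x_3 = (x_2 − 1)/3 = -5/11
  x_3 = -5/11;  a_3 = 2;  x_4 = (x_3 − 2)/3 = -9/11
Digits: (2, 1, 1, 2).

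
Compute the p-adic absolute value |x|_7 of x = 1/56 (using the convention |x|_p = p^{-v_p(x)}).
|1/56|_7 = 7

Step 1 — compute v_7(x) by factoring powers of 7 out of the numerator and denominator: v_7(1/56) = -1. Step 2 — apply |x|_p = p^{-v_p(x)} = 7^{1} = 7.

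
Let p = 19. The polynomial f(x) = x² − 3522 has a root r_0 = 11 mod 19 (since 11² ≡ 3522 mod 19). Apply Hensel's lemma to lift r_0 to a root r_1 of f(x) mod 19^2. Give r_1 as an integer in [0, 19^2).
r_1 = 182 (mod 361)

Hensel's recurrence: r_{i+1} = r_i − f(r_i)·(f′(r_i))^{-1} mod 19^{i+2}, with f′(x) = 2x. Iterate:
  r_0 = 11 (mod 19)
  r_1 = 182 (mod 361)
Final: r_1 = 182, and one checks f(r_1) ≡ 0 mod 19^2.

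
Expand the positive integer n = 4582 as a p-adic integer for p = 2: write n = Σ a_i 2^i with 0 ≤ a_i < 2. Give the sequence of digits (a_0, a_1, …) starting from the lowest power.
(a_0, a_1, …) = (0, 1, 1, 0, 0, 1, 1, 1, 1, 0, 0, 0, 1)

Repeated division by 2 gives the digits low-to-high: 4582 = 1·2^1 + 1·2^2 + 1·2^5 + 1·2^6 + 1·2^7 + 1·2^8 + 1·2^12. Digit sequence: (0, 1, 1, 0, 0, 1, 1, 1, 1, 0, 0, 0, 1).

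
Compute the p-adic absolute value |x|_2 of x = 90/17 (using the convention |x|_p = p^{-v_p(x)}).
|90/17|_2 = 1/2

Step 1 — compute v_2(x) by factoring powers of 2 out of the numerator and denominator: v_2(90/17) = 1. Step 2 — apply |x|_p = p^{-v_p(x)} = 2^{-1} = 1/2.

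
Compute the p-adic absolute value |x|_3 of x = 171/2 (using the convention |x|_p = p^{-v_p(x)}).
|171/2|_3 = 1/9

Step 1 — compute v_3(x) by factoring powers of 3 out of the numerator and denominator: v_3(171/2) = 2. Step 2 — apply |x|_p = p^{-v_p(x)} = 3^{-2} = 1/9.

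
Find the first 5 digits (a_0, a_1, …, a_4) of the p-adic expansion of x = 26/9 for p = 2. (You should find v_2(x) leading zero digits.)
(a_0, …, a_4) = (0, 1, 0, 1, 0)

v_2(26/9) = 1, so a_0 = ... = a_0 = 0. Factor out: x = 2^1 · u with u = 13/9 a unit in ℤ_2. Expand u iteratively via a_{v+i} = u_i mod 2, u_{i+1} = (u_i − a_{v+i})/2:
  u_0 = 13/9;  a_1 = 1;  u_1 = (u_0 − 1)/2 = 2/9
  u_1 = 2/9;  a_2 = 0;  u_2 = (u_1 − 0)/2 = 1/9
  u_2 = 1/9;  a_3 = 1;  u_3 = (u_2 − 1)/2 = -4/9
  u_3 = -4/9;  a_4 = 0;  u_4 = (u_3 − 0)/2 = -2/9
Digits: (0, 1, 0, 1, 0).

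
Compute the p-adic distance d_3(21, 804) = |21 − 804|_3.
d_3(21, 804) = 1/27

Step 1 — x − y = 21 − 804 = -783. Step 2 — v_3(-783) = 3 (factor: -783 = −(3^3 · 29); the sign does not affect v_p). Step 3 — |x − y|_3 = 3^{-3} = 1/27.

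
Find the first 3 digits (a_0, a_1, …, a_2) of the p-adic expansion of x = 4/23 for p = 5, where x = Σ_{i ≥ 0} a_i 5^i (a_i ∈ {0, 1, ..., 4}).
(a_0, …, a_2) = (3, 4, 3)

v_5(4/23) = 0 (numerator and denominator both coprime to 5), so x ∈ ℤ_5^×. Compute digits iteratively via a_i = x_i mod 5, x_{i+1} = (x_i − a_i)/5, with x_0 = x:
  x_0 = 4/23;  a_0 = 3;  x_1 = (x_0 − 3)/5 = -13/23
  x_1 = -13/23;  a_1 = 4;  x_2 = (x_1 − 4)/5 = -21/23
  x_2 = -21/23;  a_2 = 3;  x_3 = (x_2 − 3)/5 = -18/23
Digits: (3, 4, 3).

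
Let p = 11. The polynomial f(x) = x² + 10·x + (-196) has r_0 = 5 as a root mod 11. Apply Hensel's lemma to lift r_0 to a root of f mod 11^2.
r_1 = 5 (mod 121)

Hensel: r_{i+1} = r_i − f(r_i)·(f′(r_i))^{-1} mod 11^{i+2}, f′(x) = 2x + 10. Iterate:
  r_0 = 5 (mod 11)
  r_1 = 5 (mod 121)
Final: r = 5 satisfies f(r) ≡ 0 mod 11^2.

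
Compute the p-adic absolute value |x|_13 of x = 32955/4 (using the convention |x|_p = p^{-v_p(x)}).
|32955/4|_13 = 1/2197

Step 1 — compute v_13(x) by factoring powers of 13 out of the numerator and denominator: v_13(32955/4) = 3. Step 2 — apply |x|_p = p^{-v_p(x)} = 13^{-3} = 1/2197.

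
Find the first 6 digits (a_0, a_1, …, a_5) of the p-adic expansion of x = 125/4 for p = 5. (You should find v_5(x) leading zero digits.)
(a_0, …, a_5) = (0, 0, 0, 4, 3, 3)

v_5(125/4) = 3, so a_0 = ... = a_2 = 0. Factor out: x = 5^3 · u with u = 1/4 a unit in ℤ_5. Expand u iteratively via a_{v+i} = u_i mod 5, u_{i+1} = (u_i − a_{v+i})/5:
  u_0 = 1/4;  a_3 = 4;  u_1 = (u_0 − 4)/5 = -3/4
  u_1 = -3/4;  a_4 = 3;  u_2 = (u_1 − 3)/5 = -3/4
  u_2 = -3/4;  a_5 = 3;  u_3 = (u_2 − 3)/5 = -3/4
Digits: (0, 0, 0, 4, 3, 3).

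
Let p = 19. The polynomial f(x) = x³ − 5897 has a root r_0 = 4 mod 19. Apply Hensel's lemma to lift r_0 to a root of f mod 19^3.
r_2 = 4450 (mod 6859)

Hensel: r_{i+1} = r_i − f(r_i)/f′(r_i) mod 19^{i+2}, where f′(x) = 3x². Iterate:
  r_0 = 4 (mod 19)
  r_1 = 118 (mod 361)
  r_2 = 4450 (mod 6859)
Final: r = 4450 with f(r) ≡ 0 mod 19^3.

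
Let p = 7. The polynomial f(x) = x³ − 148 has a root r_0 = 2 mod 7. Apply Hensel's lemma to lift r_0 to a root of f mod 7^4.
r_3 = 422 (mod 2401)

Hensel: r_{i+1} = r_i − f(r_i)/f′(r_i) mod 7^{i+2}, where f′(x) = 3x². Iterate:
  r_0 = 2 (mod 7)
  r_1 = 30 (mod 49)
  r_2 = 79 (mod 343)
  r_3 = 422 (mod 2401)
Final: r = 422 with f(r) ≡ 0 mod 7^4.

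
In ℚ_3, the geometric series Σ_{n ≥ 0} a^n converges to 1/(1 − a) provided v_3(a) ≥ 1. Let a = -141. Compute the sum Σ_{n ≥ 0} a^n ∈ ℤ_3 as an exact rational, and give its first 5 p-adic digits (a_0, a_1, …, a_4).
Σ a^n = 1/(1 − a) = 1/142;  first 5 digits = (1, 1, 0, 0, 2)

v_3(a) = 1 ≥ 1, so the series converges in ℤ_3 to 1/(1 − a) = 1/(1 − (-141)) = 1/142. Expand this rational in ℤ_3: compute digits iteratively via d_i = x_i mod 3, x_{i+1} = (x_i − d_i)/3. The first 5 digits are (1, 1, 0, 0, 2).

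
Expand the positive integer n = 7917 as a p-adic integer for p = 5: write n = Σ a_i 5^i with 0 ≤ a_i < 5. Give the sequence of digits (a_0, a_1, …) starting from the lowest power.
(a_0, a_1, …) = (2, 3, 1, 3, 2, 2)

Repeated division by 5 gives the digits low-to-high: 7917 = 2 + 3·5^1 + 1·5^2 + 3·5^3 + 2·5^4 + 2·5^5. Digit sequence: (2, 3, 1, 3, 2, 2).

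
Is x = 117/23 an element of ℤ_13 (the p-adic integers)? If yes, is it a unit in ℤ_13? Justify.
x ∈ ℤ_13 but not a unit; v_13(x) = 1 > 0

ℤ_13 = {x ∈ ℚ_13 : v_13(x) ≥ 0} and ℤ_13^× = {x ∈ ℤ_13 : v_13(x) = 0}. Here v_13(117/23) = v_13(num) − v_13(den) = 1; compare against these criteria.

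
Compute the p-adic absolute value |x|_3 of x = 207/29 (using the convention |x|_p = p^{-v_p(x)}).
|207/29|_3 = 1/9

Step 1 — compute v_3(x) by factoring powers of 3 out of the numerator and denominator: v_3(207/29) = 2. Step 2 — apply |x|_p = p^{-v_p(x)} = 3^{-2} = 1/9.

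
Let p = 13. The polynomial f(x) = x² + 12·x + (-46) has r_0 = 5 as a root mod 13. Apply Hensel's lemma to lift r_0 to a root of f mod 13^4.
r_3 = 14760 (mod 28561)

Hensel: r_{i+1} = r_i − f(r_i)·(f′(r_i))^{-1} mod 13^{i+2}, f′(x) = 2x + 12. Iterate:
  r_0 = 5 (mod 13)
  r_1 = 57 (mod 169)
  r_2 = 1578 (mod 2197)
  r_3 = 14760 (mod 28561)
Final: r = 14760 satisfies f(r) ≡ 0 mod 13^4.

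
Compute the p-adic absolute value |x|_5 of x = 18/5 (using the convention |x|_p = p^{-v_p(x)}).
|18/5|_5 = 5

Step 1 — compute v_5(x) by factoring powers of 5 out of the numerator and denominator: v_5(18/5) = -1. Step 2 — apply |x|_p = p^{-v_p(x)} = 5^{1} = 5.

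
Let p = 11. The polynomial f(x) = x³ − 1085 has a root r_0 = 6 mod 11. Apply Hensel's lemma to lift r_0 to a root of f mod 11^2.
r_1 = 116 (mod 121)

Hensel: r_{i+1} = r_i − f(r_i)/f′(r_i) mod 11^{i+2}, where f′(x) = 3x². Iterate:
  r_0 = 6 (mod 11)
  r_1 = 116 (mod 121)
Final: r = 116 with f(r) ≡ 0 mod 11^2.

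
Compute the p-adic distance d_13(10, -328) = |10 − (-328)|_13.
d_13(10, -328) = 1/169

Step 1 — x − y = 10 − (-328) = 338. Step 2 — v_13(338) = 2 (factor: 338 = (13^2 · 2); the sign does not affect v_p). Step 3 — |x − y|_13 = 13^{-2} = 1/169.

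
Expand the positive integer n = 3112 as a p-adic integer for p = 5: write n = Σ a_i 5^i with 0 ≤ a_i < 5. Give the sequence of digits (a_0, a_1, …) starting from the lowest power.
(a_0, a_1, …) = (2, 2, 4, 4, 4)

Repeated division by 5 gives the digits low-to-high: 3112 = 2 + 2·5^1 + 4·5^2 + 4·5^3 + 4·5^4. Digit sequence: (2, 2, 4, 4, 4).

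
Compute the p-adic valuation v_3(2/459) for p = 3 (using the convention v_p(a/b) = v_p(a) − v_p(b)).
v_3(2/459) = -3

Factor powers of 3 from the numerator and denominator of the reduced fraction: 2 = 3^0 · 2 and 459 = 3^3 · 17. Apply v_p(a/b) = v_p(a) − v_p(b): v_3(2/459) = 0 − 3 = -3.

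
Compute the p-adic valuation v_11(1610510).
v_11(1610510) = 5

v_11(n) is the largest exponent k such that 11^k divides n. Factor out: 1610510 = 11^5 · 10. (Sign doesn't affect v_p.) So v_11(1610510) = 5.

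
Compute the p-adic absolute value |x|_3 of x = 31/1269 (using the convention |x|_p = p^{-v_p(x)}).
|31/1269|_3 = 27

Step 1 — compute v_3(x) by factoring powers of 3 out of the numerator and denominator: v_3(31/1269) = -3. Step 2 — apply |x|_p = p^{-v_p(x)} = 3^{3} = 27.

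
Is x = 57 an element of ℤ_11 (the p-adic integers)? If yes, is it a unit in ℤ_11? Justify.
x ∈ ℤ_11^× (unit); v_11(x) = 0

ℤ_11 = {x ∈ ℚ_11 : v_11(x) ≥ 0} and ℤ_11^× = {x ∈ ℤ_11 : v_11(x) = 0}. Here v_11(57) = v_11(num) − v_11(den) = 0; compare against these criteria.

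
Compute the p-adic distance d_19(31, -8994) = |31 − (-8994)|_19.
d_19(31, -8994) = 1/361

Step 1 — x − y = 31 − (-8994) = 9025. Step 2 — v_19(9025) = 2 (factor: 9025 = (19^2 · 25); the sign does not affect v_p). Step 3 — |x − y|_19 = 19^{-2} = 1/361.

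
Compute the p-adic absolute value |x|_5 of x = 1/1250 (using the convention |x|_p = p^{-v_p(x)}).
|1/1250|_5 = 625

Step 1 — compute v_5(x) by factoring powers of 5 out of the numerator and denominator: v_5(1/1250) = -4. Step 2 — apply |x|_p = p^{-v_p(x)} = 5^{4} = 625.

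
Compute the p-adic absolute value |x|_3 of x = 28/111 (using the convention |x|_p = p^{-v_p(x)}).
|28/111|_3 = 3

Step 1 — compute v_3(x) by factoring powers of 3 out of the numerator and denominator: v_3(28/111) = -1. Step 2 — apply |x|_p = p^{-v_p(x)} = 3^{1} = 3.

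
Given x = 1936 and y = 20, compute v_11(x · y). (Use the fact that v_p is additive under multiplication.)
v_11(38720) = 2

v_p(x) = 2 (factor: 1936 = 11^2 · 16); v_p(y) = 0 (factor: 20 = 11^0 · 20). Additivity: v_p(xy) = v_p(x) + v_p(y) = 2 + 0 = 2. (Direct check: xy = 38720 = 11^2 · (320).)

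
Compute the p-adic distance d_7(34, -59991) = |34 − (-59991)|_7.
d_7(34, -59991) = 1/2401

Step 1 — x − y = 34 − (-59991) = 60025. Step 2 — v_7(60025) = 4 (factor: 60025 = (7^4 · 25); the sign does not affect v_p). Step 3 — |x − y|_7 = 7^{-4} = 1/2401.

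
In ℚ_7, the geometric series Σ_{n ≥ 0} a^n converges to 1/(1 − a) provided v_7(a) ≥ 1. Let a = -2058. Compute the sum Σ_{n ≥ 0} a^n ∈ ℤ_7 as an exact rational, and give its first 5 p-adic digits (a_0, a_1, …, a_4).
Σ a^n = 1/(1 − a) = 1/2059;  first 5 digits = (1, 0, 0, 1, 6)

v_7(a) = 3 ≥ 1, so the series converges in ℤ_7 to 1/(1 − a) = 1/(1 − (-2058)) = 1/2059. Expand this rational in ℤ_7: compute digits iteratively via d_i = x_i mod 7, x_{i+1} = (x_i − d_i)/7. The first 5 digits are (1, 0, 0, 1, 6).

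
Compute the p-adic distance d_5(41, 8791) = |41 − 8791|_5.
d_5(41, 8791) = 1/625

Step 1 — x − y = 41 − 8791 = -8750. Step 2 — v_5(-8750) = 4 (factor: -8750 = −(5^4 · 14); the sign does not affect v_p). Step 3 — |x − y|_5 = 5^{-4} = 1/625.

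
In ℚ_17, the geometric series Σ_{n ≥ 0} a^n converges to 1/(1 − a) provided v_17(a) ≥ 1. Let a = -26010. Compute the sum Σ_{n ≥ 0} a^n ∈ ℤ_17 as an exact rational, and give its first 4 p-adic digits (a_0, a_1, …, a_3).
Σ a^n = 1/(1 − a) = 1/26011;  first 4 digits = (1, 0, 12, 11)

v_17(a) = 2 ≥ 1, so the series converges in ℤ_17 to 1/(1 − a) = 1/(1 − (-26010)) = 1/26011. Expand this rational in ℤ_17: compute digits iteratively via d_i = x_i mod 17, x_{i+1} = (x_i − d_i)/17. The first 4 digits are (1, 0, 12, 11).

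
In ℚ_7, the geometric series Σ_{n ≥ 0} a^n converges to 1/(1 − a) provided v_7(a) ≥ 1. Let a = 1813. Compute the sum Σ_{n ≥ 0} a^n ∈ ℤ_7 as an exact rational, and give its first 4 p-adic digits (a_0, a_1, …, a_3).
Σ a^n = 1/(1 − a) = -1/1812;  first 4 digits = (1, 0, 2, 5)

v_7(a) = 2 ≥ 1, so the series converges in ℤ_7 to 1/(1 − a) = 1/(1 − 1813) = -1/1812. Expand this rational in ℤ_7: compute digits iteratively via d_i = x_i mod 7, x_{i+1} = (x_i − d_i)/7. The first 4 digits are (1, 0, 2, 5).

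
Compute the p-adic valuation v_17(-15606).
v_17(-15606) = 2

v_17(n) is the largest exponent k such that 17^k divides n. Factor out: -15606 = -17^2 · 54. (Sign doesn't affect v_p.) So v_17(-15606) = 2.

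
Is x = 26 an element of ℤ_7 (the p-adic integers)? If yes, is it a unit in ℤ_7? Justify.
x ∈ ℤ_7^× (unit); v_7(x) = 0

ℤ_7 = {x ∈ ℚ_7 : v_7(x) ≥ 0} and ℤ_7^× = {x ∈ ℤ_7 : v_7(x) = 0}. Here v_7(26) = v_7(num) − v_7(den) = 0; compare against these criteria.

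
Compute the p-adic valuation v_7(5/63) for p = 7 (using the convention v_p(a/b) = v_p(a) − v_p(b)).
v_7(5/63) = -1

Factor powers of 7 from the numerator and denominator of the reduced fraction: 5 = 7^0 · 5 and 63 = 7^1 · 9. Apply v_p(a/b) = v_p(a) − v_p(b): v_7(5/63) = 0 − 1 = -1.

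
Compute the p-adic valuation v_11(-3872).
v_11(-3872) = 2

v_11(n) is the largest exponent k such that 11^k divides n. Factor out: -3872 = -11^2 · 32. (Sign doesn't affect v_p.) So v_11(-3872) = 2.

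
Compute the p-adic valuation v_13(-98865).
v_13(-98865) = 3

v_13(n) is the largest exponent k such that 13^k divides n. Factor out: -98865 = -13^3 · 45. (Sign doesn't affect v_p.) So v_13(-98865) = 3.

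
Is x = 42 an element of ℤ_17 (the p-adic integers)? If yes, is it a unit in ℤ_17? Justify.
x ∈ ℤ_17^× (unit); v_17(x) = 0

ℤ_17 = {x ∈ ℚ_17 : v_17(x) ≥ 0} and ℤ_17^× = {x ∈ ℤ_17 : v_17(x) = 0}. Here v_17(42) = v_17(num) − v_17(den) = 0; compare against these criteria.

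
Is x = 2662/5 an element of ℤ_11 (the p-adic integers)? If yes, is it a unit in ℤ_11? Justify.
x ∈ ℤ_11 but not a unit; v_11(x) = 3 > 0

ℤ_11 = {x ∈ ℚ_11 : v_11(x) ≥ 0} and ℤ_11^× = {x ∈ ℤ_11 : v_11(x) = 0}. Here v_11(2662/5) = v_11(num) − v_11(den) = 3; compare against these criteria.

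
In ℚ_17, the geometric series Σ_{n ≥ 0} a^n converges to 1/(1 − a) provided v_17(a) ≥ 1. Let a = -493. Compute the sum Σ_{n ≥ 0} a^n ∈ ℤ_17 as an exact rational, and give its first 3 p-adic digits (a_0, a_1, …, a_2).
Σ a^n = 1/(1 − a) = 1/494;  first 3 digits = (1, 5, 6)

v_17(a) = 1 ≥ 1, so the series converges in ℤ_17 to 1/(1 − a) = 1/(1 − (-493)) = 1/494. Expand this rational in ℤ_17: compute digits iteratively via d_i = x_i mod 17, x_{i+1} = (x_i − d_i)/17. The first 3 digits are (1, 5, 6).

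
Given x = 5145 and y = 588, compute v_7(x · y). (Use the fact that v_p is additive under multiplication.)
v_7(3025260) = 5

v_p(x) = 3 (factor: 5145 = 7^3 · 15); v_p(y) = 2 (factor: 588 = 7^2 · 12). Additivity: v_p(xy) = v_p(x) + v_p(y) = 3 + 2 = 5. (Direct check: xy = 3025260 = 7^5 · (180).)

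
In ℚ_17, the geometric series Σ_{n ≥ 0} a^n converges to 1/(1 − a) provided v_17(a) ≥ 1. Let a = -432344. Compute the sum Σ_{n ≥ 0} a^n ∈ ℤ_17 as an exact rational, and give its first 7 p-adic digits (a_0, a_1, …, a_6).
Σ a^n = 1/(1 − a) = 1/432345;  first 7 digits = (1, 0, 0, 14, 11, 16, 8)

v_17(a) = 3 ≥ 1, so the series converges in ℤ_17 to 1/(1 − a) = 1/(1 − (-432344)) = 1/432345. Expand this rational in ℤ_17: compute digits iteratively via d_i = x_i mod 17, x_{i+1} = (x_i − d_i)/17. The first 7 digits are (1, 0, 0, 14, 11, 16, 8).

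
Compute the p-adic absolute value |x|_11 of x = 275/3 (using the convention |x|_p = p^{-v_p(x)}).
|275/3|_11 = 1/11

Step 1 — compute v_11(x) by factoring powers of 11 out of the numerator and denominator: v_11(275/3) = 1. Step 2 — apply |x|_p = p^{-v_p(x)} = 11^{-1} = 1/11.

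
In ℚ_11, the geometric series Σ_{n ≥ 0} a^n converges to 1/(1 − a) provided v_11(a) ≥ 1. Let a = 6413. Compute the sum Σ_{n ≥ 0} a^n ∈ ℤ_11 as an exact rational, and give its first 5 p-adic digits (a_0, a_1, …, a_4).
Σ a^n = 1/(1 − a) = -1/6412;  first 5 digits = (1, 0, 9, 4, 4)

v_11(a) = 2 ≥ 1, so the series converges in ℤ_11 to 1/(1 − a) = 1/(1 − 6413) = -1/6412. Expand this rational in ℤ_11: compute digits iteratively via d_i = x_i mod 11, x_{i+1} = (x_i − d_i)/11. The first 5 digits are (1, 0, 9, 4, 4).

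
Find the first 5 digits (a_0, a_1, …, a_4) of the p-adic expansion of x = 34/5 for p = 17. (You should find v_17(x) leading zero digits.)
(a_0, …, a_4) = (0, 14, 6, 3, 10)

v_17(34/5) = 1, so a_0 = ... = a_0 = 0. Factor out: x = 17^1 · u with u = 2/5 a unit in ℤ_17. Expand u iteratively via a_{v+i} = u_i mod 17, u_{i+1} = (u_i − a_{v+i})/17:
  u_0 = 2/5;  a_1 = 14;  u_1 = (u_0 − 14)/17 = -4/5
  u_1 = -4/5;  a_2 = 6;  u_2 = (u_1 − 6)/17 = -2/5
  u_2 = -2/5;  a_3 = 3;  u_3 = (u_2 − 3)/17 = -1/5
  u_3 = -1/5;  a_4 = 10;  u_4 = (u_3 − 10)/17 = -3/5
Digits: (0, 14, 6, 3, 10).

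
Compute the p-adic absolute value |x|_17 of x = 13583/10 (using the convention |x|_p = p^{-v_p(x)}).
|13583/10|_17 = 1/289

Step 1 — compute v_17(x) by factoring powers of 17 out of the numerator and denominator: v_17(13583/10) = 2. Step 2 — apply |x|_p = p^{-v_p(x)} = 17^{-2} = 1/289.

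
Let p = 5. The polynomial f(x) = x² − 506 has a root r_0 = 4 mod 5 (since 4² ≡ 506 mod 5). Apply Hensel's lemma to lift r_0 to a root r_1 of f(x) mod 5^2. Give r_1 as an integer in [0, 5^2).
r_1 = 9 (mod 25)

Hensel's recurrence: r_{i+1} = r_i − f(r_i)·(f′(r_i))^{-1} mod 5^{i+2}, with f′(x) = 2x. Iterate:
  r_0 = 4 (mod 5)
  r_1 = 9 (mod 25)
Final: r_1 = 9, and one checks f(r_1) ≡ 0 mod 5^2.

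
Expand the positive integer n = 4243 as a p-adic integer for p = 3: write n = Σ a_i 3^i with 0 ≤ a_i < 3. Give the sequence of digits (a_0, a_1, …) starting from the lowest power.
(a_0, a_1, …) = (1, 1, 0, 1, 1, 2, 2, 1)

Repeated division by 3 gives the digits low-to-high: 4243 = 1 + 1·3^1 + 1·3^3 + 1·3^4 + 2·3^5 + 2·3^6 + 1·3^7. Digit sequence: (1, 1, 0, 1, 1, 2, 2, 1).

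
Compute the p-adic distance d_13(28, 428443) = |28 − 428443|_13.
d_13(28, 428443) = 1/28561

Step 1 — x − y = 28 − 428443 = -428415. Step 2 — v_13(-428415) = 4 (factor: -428415 = −(13^4 · 15); the sign does not affect v_p). Step 3 — |x − y|_13 = 13^{-4} = 1/28561.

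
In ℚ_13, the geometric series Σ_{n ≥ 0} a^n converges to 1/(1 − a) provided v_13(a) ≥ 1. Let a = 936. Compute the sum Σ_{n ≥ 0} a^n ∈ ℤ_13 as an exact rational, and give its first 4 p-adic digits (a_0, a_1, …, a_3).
Σ a^n = 1/(1 − a) = -1/935;  first 4 digits = (1, 7, 2, 1)

v_13(a) = 1 ≥ 1, so the series converges in ℤ_13 to 1/(1 − a) = 1/(1 − 936) = -1/935. Expand this rational in ℤ_13: compute digits iteratively via d_i = x_i mod 13, x_{i+1} = (x_i − d_i)/13. The first 4 digits are (1, 7, 2, 1).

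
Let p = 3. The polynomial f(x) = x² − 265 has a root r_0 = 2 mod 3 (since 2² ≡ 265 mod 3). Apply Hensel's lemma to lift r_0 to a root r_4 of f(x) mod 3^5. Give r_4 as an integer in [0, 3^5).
r_4 = 47 (mod 243)

Hensel's recurrence: r_{i+1} = r_i − f(r_i)·(f′(r_i))^{-1} mod 3^{i+2}, with f′(x) = 2x. Iterate:
  r_0 = 2 (mod 3)
  r_1 = 2 (mod 9)
  r_2 = 20 (mod 27)
  r_3 = 47 (mod 81)
  r_4 = 47 (mod 243)
Final: r_4 = 47, and one checks f(r_4) ≡ 0 mod 3^5.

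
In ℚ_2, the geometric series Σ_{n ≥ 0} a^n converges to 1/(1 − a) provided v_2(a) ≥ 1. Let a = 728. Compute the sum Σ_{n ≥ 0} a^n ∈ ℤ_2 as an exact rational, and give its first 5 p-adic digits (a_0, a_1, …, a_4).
Σ a^n = 1/(1 − a) = -1/727;  first 5 digits = (1, 0, 0, 1, 1)

v_2(a) = 3 ≥ 1, so the series converges in ℤ_2 to 1/(1 − a) = 1/(1 − 728) = -1/727. Expand this rational in ℤ_2: compute digits iteratively via d_i = x_i mod 2, x_{i+1} = (x_i − d_i)/2. The first 5 digits are (1, 0, 0, 1, 1).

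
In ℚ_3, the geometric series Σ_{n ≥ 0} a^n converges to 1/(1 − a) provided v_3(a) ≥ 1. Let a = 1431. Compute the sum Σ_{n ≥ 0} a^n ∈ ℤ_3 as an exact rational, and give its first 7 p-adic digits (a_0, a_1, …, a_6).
Σ a^n = 1/(1 − a) = -1/1430;  first 7 digits = (1, 0, 0, 2, 2, 2, 2)

v_3(a) = 3 ≥ 1, so the series converges in ℤ_3 to 1/(1 − a) = 1/(1 − 1431) = -1/1430. Expand this rational in ℤ_3: compute digits iteratively via d_i = x_i mod 3, x_{i+1} = (x_i − d_i)/3. The first 7 digits are (1, 0, 0, 2, 2, 2, 2).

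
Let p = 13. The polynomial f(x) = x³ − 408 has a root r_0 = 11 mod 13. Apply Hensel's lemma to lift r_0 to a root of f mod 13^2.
r_1 = 89 (mod 169)

Hensel: r_{i+1} = r_i − f(r_i)/f′(r_i) mod 13^{i+2}, where f′(x) = 3x². Iterate:
  r_0 = 11 (mod 13)
  r_1 = 89 (mod 169)
Final: r = 89 with f(r) ≡ 0 mod 13^2.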